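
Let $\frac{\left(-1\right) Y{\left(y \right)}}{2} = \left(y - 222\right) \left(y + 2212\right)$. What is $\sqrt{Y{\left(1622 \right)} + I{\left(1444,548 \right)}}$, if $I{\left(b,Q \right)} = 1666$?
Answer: $i \sqrt{10733534} \approx 3276.2 i$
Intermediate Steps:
$Y{\left(y \right)} = - 2 \left(-222 + y\right) \left(2212 + y\right)$ ($Y{\left(y \right)} = - 2 \left(y - 222\right) \left(y + 2212\right) = - 2 \left(-222 + y\right) \left(2212 + y\right)$)
$\sqrt{Y{\left(1622 \right)} + I{\left(1444,548 \right)}} = \sqrt{\left(982128 - 6455560 - 2 \cdot 1622^{2}\right) + 1666} = \sqrt{\left(982128 - 6455560 - 5261768\right) + 1666} = \sqrt{-10735200 + 1666} = \sqrt{-10733534} = i \sqrt{10733534}$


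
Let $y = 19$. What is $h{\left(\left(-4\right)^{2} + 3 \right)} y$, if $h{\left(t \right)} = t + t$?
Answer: $722$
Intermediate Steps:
$h{\left(t \right)} = 2 t$
$h{\left(\left(-4\right)^{2} + 3 \right)} y = 2 \left(\left(-4\right)^{2} + 3\right) 19 = 2 \left(16 + 3\right) 19 = 2 \cdot 19 \cdot 19 = 38 \cdot 19 = 722$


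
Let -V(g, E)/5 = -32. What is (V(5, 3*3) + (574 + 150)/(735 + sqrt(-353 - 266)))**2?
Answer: 8*(-874045161*I + 2366480*sqrt(619))/(-269803*I + 735*sqrt(619)) ≈ 25916.0 - 10.723*I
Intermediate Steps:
V(g, E) = 160 (V(g, E) = -5*(-32) = 160)
(V(5, 3*3) + (574 + 150)/(735 + sqrt(-353 - 266)))**2 = (160 + (574 + 150)/(735 + sqrt(-353 - 266)))**2 = (160 + 724/(735 + sqrt(-619)))**2 = (160 + 724/(735 + I*sqrt(619)))**2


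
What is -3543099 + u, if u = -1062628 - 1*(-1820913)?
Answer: -2784814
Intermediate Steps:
u = 758285 (u = -1062628 + 1820913 = 758285)
-3543099 + u = -3543099 + 758285 = -2784814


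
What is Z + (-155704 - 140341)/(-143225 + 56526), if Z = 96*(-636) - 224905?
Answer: -24792236694/86699 ≈ -2.8596e+5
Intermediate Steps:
Z = -285961 (Z = -61056 - 224905 = -285961)
Z + (-155704 - 140341)/(-143225 + 56526) = -285961 + (-155704 - 140341)/(-143225 + 56526) = -285961 - 296045/(-86699) = -285961 - 296045*(-1/86699) = -285961 + 296045/86699 = -24792236694/86699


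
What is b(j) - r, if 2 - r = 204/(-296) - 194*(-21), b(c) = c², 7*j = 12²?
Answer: 16297037/3626 ≈ 4494.5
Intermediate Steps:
j = 144/7 (j = (⅐)*12² = (⅐)*144 = 144/7 ≈ 20.571)
r = -301277/74 (r = 2 - (204/(-296) - 194*(-21)) = 2 - (204*(-1/296) + 4074) = 2 - (-51/74 + 4074) = 2 - 1*301425/74 = 2 - 301425/74 = -301277/74 ≈ -4071.3)
b(j) - r = (144/7)² - 1*(-301277/74) = 20736/49 + 301277/74 = 16297037/3626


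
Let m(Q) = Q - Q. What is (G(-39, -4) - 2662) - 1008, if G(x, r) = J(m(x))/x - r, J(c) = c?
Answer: -3666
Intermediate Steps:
m(Q) = 0
G(x, r) = -r (G(x, r) = 0/x - r = 0 - r = -r)
(G(-39, -4) - 2662) - 1008 = (-1*(-4) - 2662) - 1008 = (4 - 2662) - 1008 = -2658 - 1008 = -3666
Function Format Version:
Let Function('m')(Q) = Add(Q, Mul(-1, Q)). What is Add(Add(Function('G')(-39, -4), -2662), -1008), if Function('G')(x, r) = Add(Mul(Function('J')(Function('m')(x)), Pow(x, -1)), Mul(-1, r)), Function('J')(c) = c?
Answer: -3666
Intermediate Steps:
Function('m')(Q) = 0
Function('G')(x, r) = Mul(-1, r) (Function('G')(x, r) = Add(Mul(0, Pow(x, -1)), Mul(-1, r)) = Add(0, Mul(-1, r)) = Mul(-1, r))
Add(Add(Function('G')(-39, -4), -2662), -1008) = Add(Add(Mul(-1, -4), -2662), -1008) = Add(Add(4, -2662), -1008) = Add(-2658, -1008) = -3666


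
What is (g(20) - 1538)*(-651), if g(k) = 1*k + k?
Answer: 975198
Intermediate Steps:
g(k) = 2*k (g(k) = k + k = 2*k)
(g(20) - 1538)*(-651) = (2*20 - 1538)*(-651) = (40 - 1538)*(-651) = -1498*(-651) = 975198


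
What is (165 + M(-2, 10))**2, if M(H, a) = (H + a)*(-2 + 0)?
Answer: 22201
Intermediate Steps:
M(H, a) = -2*H - 2*a (M(H, a) = (H + a)*(-2) = -2*H - 2*a)
(165 + M(-2, 10))**2 = (165 + (-2*(-2) - 2*10))**2 = (165 + (4 - 20))**2 = (165 - 16)**2 = 149**2 = 22201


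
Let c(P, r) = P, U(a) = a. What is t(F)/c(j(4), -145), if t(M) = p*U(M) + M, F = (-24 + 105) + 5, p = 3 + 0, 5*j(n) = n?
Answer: 430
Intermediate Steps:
j(n) = n/5
p = 3
F = 86 (F = 81 + 5 = 86)
t(M) = 4*M (t(M) = 3*M + M = 4*M)
t(F)/c(j(4), -145) = (4*86)/(((⅕)*4)) = 344/(⅘) = 344*(5/4) = 430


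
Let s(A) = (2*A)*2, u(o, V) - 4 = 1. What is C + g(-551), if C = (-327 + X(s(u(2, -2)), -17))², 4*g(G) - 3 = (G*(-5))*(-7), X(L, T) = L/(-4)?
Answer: 210807/2 ≈ 1.0540e+5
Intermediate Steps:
u(o, V) = 5 (u(o, V) = 4 + 1 = 5)
s(A) = 4*A
X(L, T) = -L/4 (X(L, T) = L*(-¼) = -L/4)
g(G) = ¾ + 35*G/4 (g(G) = ¾ + ((G*(-5))*(-7))/4 = ¾ + (-5*G*(-7))/4 = ¾ + (35*G)/4 = ¾ + 35*G/4)
C = 110224 (C = (-327 - 5)² = (-332)² = 110224)
C + g(-551) = 110224 + (¾ + (35/4)*(-551)) = 110224 + (¾ - 19285/4) = 110224 - 9641/2 = 210807/2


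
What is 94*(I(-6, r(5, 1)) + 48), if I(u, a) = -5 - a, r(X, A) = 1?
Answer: 3948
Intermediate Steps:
94*(I(-6, r(5, 1)) + 48) = 94*((-5 - 1*1) + 48) = 94*((-5 - 1) + 48) = 94*(-6 + 48) = 94*42 = 3948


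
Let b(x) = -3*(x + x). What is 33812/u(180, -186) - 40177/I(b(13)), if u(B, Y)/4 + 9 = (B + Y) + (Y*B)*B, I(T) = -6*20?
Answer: 5380494691/16070440 ≈ 334.81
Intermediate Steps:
b(x) = -6*x
I(T) = -120
u(B, Y) = -36 + 4*B + 4*Y + 4*Y*B² (u(B, Y) = -36 + 4*((B + Y) + (Y*B)*B) = -36 + 4*((B + Y) + (B*Y)*B) = -36 + 4*((B + Y) + Y*B²) = -36 + 4*(B + Y + Y*B²) = -36 + (4*B + 4*Y + 4*Y*B²) = -36 + 4*B + 4*Y + 4*Y*B²)
33812/u(180, -186) - 40177/I(b(13)) = 33812/(-36 + 4*180 + 4*(-186) + 4*(-186)*180²) - 40177/(-120) = 33812/(-36 + 720 - 744 + 4*(-186)*32400) - 40177*(-1/120) = 33812/(-36 + 720 - 744 - 24105600) + 40177/120 = 33812/(-24105660) + 40177/120 = 33812*(-1/24105660) + 40177/120 = -8453/6026415 + 40177/120 = 5380494691/16070440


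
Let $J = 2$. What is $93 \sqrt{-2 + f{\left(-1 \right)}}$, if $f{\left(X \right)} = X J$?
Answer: $186 i \approx 186.0 i$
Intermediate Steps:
$f{\left(X \right)} = 2 X$ ($f{\left(X \right)} = X 2 = 2 X$)
$93 \sqrt{-2 + f{\left(-1 \right)}} = 93 \sqrt{-2 + 2 \left(-1\right)} = 93 \sqrt{-2 - 2} = 93 \sqrt{-4} = 93 \cdot 2 i = 186 i$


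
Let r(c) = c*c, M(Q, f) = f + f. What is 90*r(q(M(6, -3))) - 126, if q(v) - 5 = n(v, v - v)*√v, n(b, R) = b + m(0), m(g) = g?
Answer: -17316 - 5400*I*√6 ≈ -17316.0 - 13227.0*I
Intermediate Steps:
n(b, R) = b (n(b, R) = b + 0 = b)
M(Q, f) = 2*f
q(v) = 5 + v^(3/2) (q(v) = 5 + v*√v = 5 + v^(3/2))
r(c) = c²
90*r(q(M(6, -3))) - 126 = 90*(5 + (2*(-3))^(3/2))² - 126 = 90*(5 + (-6)^(3/2))² - 126 = 90*(5 - 6*I*√6)² - 126 = -126 + 90*(5 - 6*I*√6)²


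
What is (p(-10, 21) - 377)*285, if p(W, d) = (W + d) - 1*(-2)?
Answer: -103740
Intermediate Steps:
p(W, d) = 2 + W + d (p(W, d) = (W + d) + 2 = 2 + W + d)
(p(-10, 21) - 377)*285 = ((2 - 10 + 21) - 377)*285 = (13 - 377)*285 = -364*285 = -103740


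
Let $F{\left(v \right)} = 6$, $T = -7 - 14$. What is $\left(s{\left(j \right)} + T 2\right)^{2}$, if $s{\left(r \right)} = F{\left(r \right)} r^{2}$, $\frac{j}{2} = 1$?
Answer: $324$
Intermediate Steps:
$T = -21$ ($T = -7 - 14 = -21$)
$j = 2$ ($j = 2 \cdot 1 = 2$)
$s{\left(r \right)} = 6 r^{2}$
$\left(s{\left(j \right)} + T 2\right)^{2} = \left(6 \cdot 2^{2} - 42\right)^{2} = \left(6 \cdot 4 - 42\right)^{2} = \left(24 - 42\right)^{2} = \left(-18\right)^{2} = 324$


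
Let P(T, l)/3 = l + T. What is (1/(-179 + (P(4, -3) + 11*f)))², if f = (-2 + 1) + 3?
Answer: 1/23716 ≈ 4.2166e-5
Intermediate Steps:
f = 2 (f = -1 + 3 = 2)
P(T, l) = 3*T + 3*l (P(T, l) = 3*(l + T) = 3*(T + l) = 3*T + 3*l)
(1/(-179 + (P(4, -3) + 11*f)))² = (1/(-179 + ((3*4 + 3*(-3)) + 11*2)))² = (1/(-179 + ((12 - 9) + 22)))² = (1/(-179 + (3 + 22)))² = (1/(-179 + 25))² = (1/(-154))² = (-1/154)² = 1/23716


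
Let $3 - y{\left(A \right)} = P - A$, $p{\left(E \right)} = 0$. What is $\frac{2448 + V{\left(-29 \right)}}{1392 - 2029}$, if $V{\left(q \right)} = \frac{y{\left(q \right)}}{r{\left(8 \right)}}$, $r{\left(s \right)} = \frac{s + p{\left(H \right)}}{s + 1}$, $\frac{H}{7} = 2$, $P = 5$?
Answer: $- \frac{1485}{392} \approx -3.7883$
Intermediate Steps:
$H = 14$ ($H = 7 \cdot 2 = 14$)
$r{\left(s \right)} = \frac{s}{1 + s}$ ($r{\left(s \right)} = \frac{s + 0}{s + 1} = \frac{s}{1 + s}$)
$y{\left(A \right)} = -2 + A$ ($y{\left(A \right)} = 3 - \left(5 - A\right) = 3 + \left(-5 + A\right) = -2 + A$)
$V{\left(q \right)} = - \frac{9}{4} + \frac{9 q}{8}$ ($V{\left(q \right)} = \frac{-2 + q}{8 \frac{1}{1 + 8}} = \frac{-2 + q}{8 \cdot \frac{1}{9}} = \frac{-2 + q}{\frac{8}{9}} = \left(-2 + q\right) \frac{9}{8} = - \frac{9}{4} + \frac{9 q}{8}$)
$\frac{2448 + V{\left(-29 \right)}}{1392 - 2029} = \frac{2448 + \left(- \frac{9}{4} + \frac{9}{8} \left(-29\right)\right)}{1392 - 2029} = \frac{2448 - \frac{279}{8}}{-637} = \left(2448 - \frac{279}{8}\right) \left(- \frac{1}{637}\right) = \frac{19305}{8} \left(- \frac{1}{637}\right) = - \frac{1485}{392}$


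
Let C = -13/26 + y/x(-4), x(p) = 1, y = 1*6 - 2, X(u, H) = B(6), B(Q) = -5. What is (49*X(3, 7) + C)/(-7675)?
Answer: 483/15350 ≈ 0.031466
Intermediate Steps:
X(u, H) = -5
y = 4 (y = 6 - 2 = 4)
C = 7/2 (C = -13/26 + 4/1 = -13*1/26 + 4*1 = -½ + 4 = 7/2 ≈ 3.5000)
(49*X(3, 7) + C)/(-7675) = (49*(-5) + 7/2)/(-7675) = (-245 + 7/2)*(-1/7675) = -483/2*(-1/7675) = 483/15350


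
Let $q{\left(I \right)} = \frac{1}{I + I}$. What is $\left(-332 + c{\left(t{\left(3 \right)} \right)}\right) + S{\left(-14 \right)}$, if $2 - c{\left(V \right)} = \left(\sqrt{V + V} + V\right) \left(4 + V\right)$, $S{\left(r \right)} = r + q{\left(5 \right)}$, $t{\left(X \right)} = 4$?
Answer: $- \frac{3759}{10} - 16 \sqrt{2} \approx -398.53$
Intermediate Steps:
$q{\left(I \right)} = \frac{1}{2 I}$
$S{\left(r \right)} = \frac{1}{10} + r$ ($S{\left(r \right)} = r + \frac{1}{2 \cdot 5} = r + \frac{1}{2} \cdot \frac{1}{5} = r + \frac{1}{10} = \frac{1}{10} + r$)
$c{\left(V \right)} = 2 - \left(4 + V\right) \left(V + \sqrt{2} \sqrt{V}\right)$ ($c{\left(V \right)} = 2 - \left(\sqrt{V + V} + V\right) \left(4 + V\right) = 2 - \left(\sqrt{2 V} + V\right) \left(4 + V\right) = 2 - \left(\sqrt{2} \sqrt{V} + V\right) \left(4 + V\right) = 2 - \left(V + \sqrt{2} \sqrt{V}\right) \left(4 + V\right) = 2 - \left(4 + V\right) \left(V + \sqrt{2} \sqrt{V}\right)$)
$\left(-332 + c{\left(t{\left(3 \right)} \right)}\right) + S{\left(-14 \right)} = \left(-332 - \left(30 + \sqrt{2} \cdot 4^{\frac{3}{2}} + 4 \sqrt{2} \sqrt{4}\right)\right) + \left(\frac{1}{10} - 14\right) = \left(-332 - \left(30 + \sqrt{2} \cdot 8 + 4 \sqrt{2} \cdot 2\right)\right) - \frac{139}{10} = \left(-332 - \left(30 + 16 \sqrt{2}\right)\right) - \frac{139}{10} = \left(-362 - 16 \sqrt{2}\right) - \frac{139}{10} = - \frac{3759}{10} - 16 \sqrt{2}$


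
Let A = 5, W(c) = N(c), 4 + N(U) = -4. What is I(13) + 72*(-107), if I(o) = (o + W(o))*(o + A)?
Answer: -7614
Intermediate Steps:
N(U) = -8 (N(U) = -4 - 4 = -8)
W(c) = -8
I(o) = (-8 + o)*(5 + o) (I(o) = (o - 8)*(o + 5) = (-8 + o)*(5 + o))
I(13) + 72*(-107) = (-40 + 13**2 - 3*13) + 72*(-107) = (-40 + 169 - 39) - 7704 = 90 - 7704 = -7614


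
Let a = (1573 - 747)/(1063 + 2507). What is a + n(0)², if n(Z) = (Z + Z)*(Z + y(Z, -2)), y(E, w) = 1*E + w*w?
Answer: 59/255 ≈ 0.23137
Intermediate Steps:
y(E, w) = E + w²
a = 59/255 (a = 826/3570 = 826*(1/3570) = 59/255 ≈ 0.23137)
n(Z) = 2*Z*(4 + 2*Z) (n(Z) = (Z + Z)*(Z + (Z + (-2)²)) = (2*Z)*(Z + (Z + 4)) = (2*Z)*(Z + (4 + Z)) = (2*Z)*(4 + 2*Z) = 2*Z*(4 + 2*Z))
a + n(0)² = 59/255 + (4*0*(2 + 0))² = 59/255 + (4*0*2)² = 59/255 + 0² = 59/255 + 0 = 59/255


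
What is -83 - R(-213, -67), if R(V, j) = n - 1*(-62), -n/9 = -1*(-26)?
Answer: 89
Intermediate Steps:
n = -234 (n = -(-9)*(-26) = -9*26 = -234)
R(V, j) = -172 (R(V, j) = -234 - 1*(-62) = -234 + 62 = -172)
-83 - R(-213, -67) = -83 - 1*(-172) = -83 + 172 = 89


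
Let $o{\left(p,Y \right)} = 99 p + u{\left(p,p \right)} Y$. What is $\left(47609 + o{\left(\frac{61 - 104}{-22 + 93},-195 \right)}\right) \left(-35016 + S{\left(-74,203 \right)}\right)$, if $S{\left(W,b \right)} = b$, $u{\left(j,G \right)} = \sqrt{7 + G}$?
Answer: $- \frac{117528061366}{71} + \frac{6788535 \sqrt{32234}}{71} \approx -1.6382 \cdot 10^{9}$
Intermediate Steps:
$o{\left(p,Y \right)} = 99 p + Y \sqrt{7 + p}$ ($o{\left(p,Y \right)} = 99 p + \sqrt{7 + p} Y = 99 p + Y \sqrt{7 + p}$)
$\left(47609 + o{\left(\frac{61 - 104}{-22 + 93},-195 \right)}\right) \left(-35016 + S{\left(-74,203 \right)}\right) = \left(47609 + \left(99 \frac{61 - 104}{-22 + 93} - 195 \sqrt{7 + \frac{61 - 104}{-22 + 93}}\right)\right) \left(-35016 + 203\right) = \left(47609 + \left(99 \left(- \frac{43}{71}\right) - 195 \sqrt{7 - \frac{43}{71}}\right)\right) \left(-34813\right) = \left(47609 - \left(\frac{4257}{71} + 195 \sqrt{\frac{454}{71}}\right)\right) \left(-34813\right) = \left(47609 - \left(\frac{4257}{71} + 195 \frac{\sqrt{32234}}{71}\right)\right) \left(-34813\right) = \left(47609 - \left(\frac{4257}{71} + \frac{195 \sqrt{32234}}{71}\right)\right) \left(-34813\right) = \left(\frac{3375982}{71} - \frac{195 \sqrt{32234}}{71}\right) \left(-34813\right) = - \frac{117528061366}{71} + \frac{6788535 \sqrt{32234}}{71}$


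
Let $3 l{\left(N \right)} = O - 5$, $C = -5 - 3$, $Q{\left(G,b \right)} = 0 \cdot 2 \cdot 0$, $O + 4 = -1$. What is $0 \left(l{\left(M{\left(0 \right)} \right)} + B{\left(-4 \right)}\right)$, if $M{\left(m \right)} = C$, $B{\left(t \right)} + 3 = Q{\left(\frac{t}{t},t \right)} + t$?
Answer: $0$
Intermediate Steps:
$O = -5$ ($O = -4 - 1 = -5$)
$Q{\left(G,b \right)} = 0$ ($Q{\left(G,b \right)} = 0 \cdot 0 = 0$)
$C = -8$ ($C = -5 - 3 = -8$)
$B{\left(t \right)} = -3 + t$ ($B{\left(t \right)} = -3 + \left(0 + t\right) = -3 + t$)
$M{\left(m \right)} = -8$
$l{\left(N \right)} = - \frac{10}{3}$ ($l{\left(N \right)} = \frac{-5 - 5}{3} = \frac{1}{3} \left(-10\right) = - \frac{10}{3}$)
$0 \left(l{\left(M{\left(0 \right)} \right)} + B{\left(-4 \right)}\right) = 0 \left(- \frac{10}{3} - 7\right) = 0 \left(- \frac{31}{3}\right) = 0$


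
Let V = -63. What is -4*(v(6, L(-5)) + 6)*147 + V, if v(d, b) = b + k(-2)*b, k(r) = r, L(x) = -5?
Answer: -6531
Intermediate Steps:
v(d, b) = -b (v(d, b) = b - 2*b = -b)
-4*(v(6, L(-5)) + 6)*147 + V = -4*(-1*(-5) + 6)*147 - 63 = -4*(5 + 6)*147 - 63 = -4*11*147 - 63 = -44*147 - 63 = -6468 - 63 = -6531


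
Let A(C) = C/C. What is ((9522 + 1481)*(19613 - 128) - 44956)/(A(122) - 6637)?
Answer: -214348499/6636 ≈ -32301.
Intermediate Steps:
A(C) = 1
((9522 + 1481)*(19613 - 128) - 44956)/(A(122) - 6637) = ((9522 + 1481)*(19613 - 128) - 44956)/(1 - 6637) = (11003*19485 - 44956)/(-6636) = (214393455 - 44956)*(-1/6636) = 214348499*(-1/6636) = -214348499/6636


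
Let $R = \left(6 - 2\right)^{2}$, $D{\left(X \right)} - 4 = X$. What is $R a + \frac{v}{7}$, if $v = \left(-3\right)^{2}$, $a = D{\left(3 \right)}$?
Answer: $\frac{793}{7} \approx 113.29$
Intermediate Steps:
$D{\left(X \right)} = 4 + X$
$a = 7$ ($a = 4 + 3 = 7$)
$v = 9$
$R = 16$ ($R = 4^{2} = 16$)
$R a + \frac{v}{7} = 16 \cdot 7 + \frac{9}{7} = 112 + 9 \cdot \frac{1}{7} = 112 + \frac{9}{7} = \frac{793}{7}$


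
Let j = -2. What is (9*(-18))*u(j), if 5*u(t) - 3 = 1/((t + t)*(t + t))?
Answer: -3969/40 ≈ -99.225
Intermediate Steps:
u(t) = ⅗ + 1/(20*t²) (u(t) = ⅗ + 1/(5*(((t + t)*(t + t)))) = ⅗ + 1/(5*(((2*t)*(2*t)))) = ⅗ + 1/(5*((4*t²))) = ⅗ + (1/(4*t²))/5 = ⅗ + 1/(20*t²))
(9*(-18))*u(j) = (9*(-18))*(⅗ + (1/20)/(-2)²) = -162*(⅗ + (1/20)*(¼)) = -162*(⅗ + 1/80) = -162*49/80 = -3969/40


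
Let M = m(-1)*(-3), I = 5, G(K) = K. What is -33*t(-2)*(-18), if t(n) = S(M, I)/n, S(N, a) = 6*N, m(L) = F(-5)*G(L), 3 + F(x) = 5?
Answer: -10692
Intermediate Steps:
F(x) = 2 (F(x) = -3 + 5 = 2)
m(L) = 2*L
M = 6 (M = (2*(-1))*(-3) = -2*(-3) = 6)
t(n) = 36/n (t(n) = (6*6)/n = 36/n)
-33*t(-2)*(-18) = -1188/(-2)*(-18) = -1188*(-1)/2*(-18) = -33*(-18)*(-18) = 594*(-18) = -10692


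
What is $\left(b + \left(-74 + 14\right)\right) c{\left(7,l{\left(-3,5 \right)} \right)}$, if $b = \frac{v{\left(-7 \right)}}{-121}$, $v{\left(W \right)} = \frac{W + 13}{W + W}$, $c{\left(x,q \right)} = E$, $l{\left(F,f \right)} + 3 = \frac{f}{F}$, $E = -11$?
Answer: $\frac{50817}{77} \approx 659.96$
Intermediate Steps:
$l{\left(F,f \right)} = -3 + \frac{f}{F}$
$c{\left(x,q \right)} = -11$
$v{\left(W \right)} = \frac{13 + W}{2 W}$
$b = \frac{3}{847}$ ($b = \frac{\frac{1}{2} \frac{1}{-7} \left(13 - 7\right)}{-121} = \frac{1}{2} \left(- \frac{1}{7}\right) 6 \left(- \frac{1}{121}\right) = \left(- \frac{3}{7}\right) \left(- \frac{1}{121}\right) = \frac{3}{847} \approx 0.0035419$)
$\left(b + \left(-74 + 14\right)\right) c{\left(7,l{\left(-3,5 \right)} \right)} = \left(\frac{3}{847} + \left(-74 + 14\right)\right) \left(-11\right) = \left(\frac{3}{847} - 60\right) \left(-11\right) = \left(- \frac{50817}{847}\right) \left(-11\right) = \frac{50817}{77}$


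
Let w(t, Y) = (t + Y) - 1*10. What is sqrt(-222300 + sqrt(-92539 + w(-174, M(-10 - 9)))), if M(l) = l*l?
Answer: sqrt(-222300 + I*sqrt(92362)) ≈ 0.322 + 471.49*I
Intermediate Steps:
M(l) = l**2
w(t, Y) = -10 + Y + t (w(t, Y) = (Y + t) - 10 = -10 + Y + t)
sqrt(-222300 + sqrt(-92539 + w(-174, M(-10 - 9)))) = sqrt(-222300 + sqrt(-92539 + (-10 + (-10 - 9)**2 - 174))) = sqrt(-222300 + sqrt(-92539 + (-10 + (-19)**2 - 174))) = sqrt(-222300 + sqrt(-92539 + (-10 + 361 - 174))) = sqrt(-222300 + sqrt(-92539 + 177)) = sqrt(-222300 + sqrt(-92362)) = sqrt(-222300 + I*sqrt(92362))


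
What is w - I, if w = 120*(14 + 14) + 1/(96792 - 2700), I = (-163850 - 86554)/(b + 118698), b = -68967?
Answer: 477150695443/141796644 ≈ 3365.0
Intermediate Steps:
I = -7588/1507 (I = (-163850 - 86554)/(-68967 + 118698) = -250404/49731 = -250404*1/49731 = -7588/1507 ≈ -5.0352)
w = 316149121/94092 (w = 120*28 + 1/94092 = 3360 + 1/94092 = 316149121/94092 ≈ 3360.0)
w - I = 316149121/94092 - 1*(-7588/1507) = 316149121/94092 + 7588/1507 = 477150695443/141796644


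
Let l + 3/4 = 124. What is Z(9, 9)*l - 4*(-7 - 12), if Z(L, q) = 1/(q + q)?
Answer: 5965/72 ≈ 82.847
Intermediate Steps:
l = 493/4 (l = -3/4 + 124 = 493/4 ≈ 123.25)
Z(L, q) = 1/(2*q)
Z(9, 9)*l - 4*(-7 - 12) = ((1/2)/9)*(493/4) - 4*(-7 - 12) = ((1/2)*(1/9))*(493/4) - 4*(-19) = (1/18)*(493/4) + 76 = 493/72 + 76 = 5965/72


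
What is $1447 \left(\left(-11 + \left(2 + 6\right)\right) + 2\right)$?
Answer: $-1447$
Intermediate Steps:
$1447 \left(\left(-11 + \left(2 + 6\right)\right) + 2\right) = 1447 \left(\left(-11 + 8\right) + 2\right) = 1447 \left(-3 + 2\right) = 1447 \left(-1\right) = -1447$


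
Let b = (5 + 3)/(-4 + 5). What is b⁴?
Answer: 4096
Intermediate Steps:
b = 8 (b = 8/1 = 8*1 = 8)
b⁴ = 8⁴ = 4096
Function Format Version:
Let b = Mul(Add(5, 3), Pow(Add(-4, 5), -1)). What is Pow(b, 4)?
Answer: 4096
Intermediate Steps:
b = 8 (b = Mul(8, Pow(1, -1)) = Mul(8, 1) = 8)
Pow(b, 4) = Pow(8, 4) = 4096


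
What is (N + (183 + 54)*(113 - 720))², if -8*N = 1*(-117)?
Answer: 1324237070025/64 ≈ 2.0691e+10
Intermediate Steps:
N = 117/8 (N = -(-117)/8 = -⅛*(-117) = 117/8 ≈ 14.625)
(N + (183 + 54)*(113 - 720))² = (117/8 + (183 + 54)*(113 - 720))² = (117/8 + 237*(-607))² = (117/8 - 143859)² = (-1150755/8)² = 1324237070025/64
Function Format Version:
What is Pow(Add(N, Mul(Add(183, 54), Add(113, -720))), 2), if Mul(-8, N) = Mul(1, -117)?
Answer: Rational(1324237070025, 64) ≈ 2.0691e+10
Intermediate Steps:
N = Rational(117, 8) (N = Mul(Rational(-1, 8), Mul(1, -117)) = Mul(Rational(-1, 8), -117) = Rational(117, 8) ≈ 14.625)
Pow(Add(N, Mul(Add(183, 54), Add(113, -720))), 2) = Pow(Add(Rational(117, 8), Mul(Add(183, 54), Add(113, -720))), 2) = Pow(Add(Rational(117, 8), Mul(237, -607)), 2) = Pow(Add(Rational(117, 8), -143859), 2) = Pow(Rational(-1150755, 8), 2) = Rational(1324237070025, 64)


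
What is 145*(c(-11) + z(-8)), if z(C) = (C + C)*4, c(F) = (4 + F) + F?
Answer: -11890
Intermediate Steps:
c(F) = 4 + 2*F
z(C) = 8*C (z(C) = (2*C)*4 = 8*C)
145*(c(-11) + z(-8)) = 145*((4 + 2*(-11)) + 8*(-8)) = 145*((4 - 22) - 64) = 145*(-18 - 64) = 145*(-82) = -11890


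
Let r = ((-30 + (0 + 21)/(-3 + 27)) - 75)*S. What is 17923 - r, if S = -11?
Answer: 134221/8 ≈ 16778.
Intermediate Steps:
r = 9163/8 (r = ((-30 + (0 + 21)/(-3 + 27)) - 75)*(-11) = ((-30 + 21/24) - 75)*(-11) = ((-30 + 21*(1/24)) - 75)*(-11) = ((-30 + 7/8) - 75)*(-11) = (-233/8 - 75)*(-11) = -833/8*(-11) = 9163/8 ≈ 1145.4)
17923 - r = 17923 - 1*9163/8 = 17923 - 9163/8 = 134221/8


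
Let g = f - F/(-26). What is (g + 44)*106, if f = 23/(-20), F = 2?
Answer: 591533/130 ≈ 4550.3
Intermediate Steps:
f = -23/20 (f = 23*(-1/20) = -23/20 ≈ -1.1500)
g = -279/260 (g = -23/20 - 2/(-26) = -23/20 - 2*(-1)/26 = -23/20 - 1*(-1/13) = -23/20 + 1/13 = -279/260 ≈ -1.0731)
(g + 44)*106 = (-279/260 + 44)*106 = (11161/260)*106 = 591533/130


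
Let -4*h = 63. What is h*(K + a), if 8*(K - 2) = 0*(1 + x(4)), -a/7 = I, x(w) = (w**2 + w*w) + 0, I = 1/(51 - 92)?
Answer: -5607/164 ≈ -34.189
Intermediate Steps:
I = -1/41 (I = 1/(-41) = -1/41 ≈ -0.024390)
x(w) = 2*w**2 (x(w) = (w**2 + w**2) + 0 = 2*w**2 + 0 = 2*w**2)
a = 7/41 (a = -7*(-1/41) = 7/41 ≈ 0.17073)
K = 2 (K = 2 + (0*(1 + 2*4**2))/8 = 2 + (0*(1 + 2*16))/8 = 2 + (0*(1 + 32))/8 = 2 + (0*33)/8 = 2 + (1/8)*0 = 2 + 0 = 2)
h = -63/4 (h = -1/4*63 = -63/4 ≈ -15.750)
h*(K + a) = -63*(2 + 7/41)/4 = -63/4*89/41 = -5607/164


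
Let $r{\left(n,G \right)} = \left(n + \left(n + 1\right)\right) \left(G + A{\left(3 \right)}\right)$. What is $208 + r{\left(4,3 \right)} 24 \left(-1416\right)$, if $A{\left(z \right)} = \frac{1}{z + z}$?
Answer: $-968336$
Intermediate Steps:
$A{\left(z \right)} = \frac{1}{2 z}$
$r{\left(n,G \right)} = \left(1 + 2 n\right) \left(\frac{1}{6} + G\right)$ ($r{\left(n,G \right)} = \left(n + \left(n + 1\right)\right) \left(G + \frac{1}{2 \cdot 3}\right) = \left(n + \left(1 + n\right)\right) \left(G + \frac{1}{2} \cdot \frac{1}{3}\right) = \left(1 + 2 n\right) \left(G + \frac{1}{6}\right) = \left(1 + 2 n\right) \left(\frac{1}{6} + G\right)$)
$208 + r{\left(4,3 \right)} 24 \left(-1416\right) = 208 + \left(\frac{1}{6} + 3 + \frac{1}{3} \cdot 4 + 2 \cdot 3 \cdot 4\right) 24 \left(-1416\right) = 208 + \left(\frac{1}{6} + 3 + \frac{4}{3} + 24\right) 24 \left(-1416\right) = 208 + \frac{57}{2} \cdot 24 \left(-1416\right) = 208 + 684 \left(-1416\right) = 208 - 968544 = -968336$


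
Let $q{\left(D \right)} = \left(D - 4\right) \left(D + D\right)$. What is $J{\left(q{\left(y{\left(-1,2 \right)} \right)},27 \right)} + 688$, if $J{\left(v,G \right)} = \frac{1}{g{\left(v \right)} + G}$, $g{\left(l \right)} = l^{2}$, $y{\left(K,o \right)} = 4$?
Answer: $\frac{18577}{27} \approx 688.04$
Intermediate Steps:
$q{\left(D \right)} = 2 D \left(-4 + D\right)$ ($q{\left(D \right)} = \left(-4 + D\right) 2 D = 2 D \left(-4 + D\right)$)
$J{\left(v,G \right)} = \frac{1}{G + v^{2}}$ ($J{\left(v,G \right)} = \frac{1}{v^{2} + G} = \frac{1}{G + v^{2}}$)
$J{\left(q{\left(y{\left(-1,2 \right)} \right)},27 \right)} + 688 = \frac{1}{27 + \left(2 \cdot 4 \left(-4 + 4\right)\right)^{2}} + 688 = \frac{1}{27 + \left(2 \cdot 4 \cdot 0\right)^{2}} + 688 = \frac{1}{27 + 0^{2}} + 688 = \frac{1}{27 + 0} + 688 = \frac{1}{27} + 688 = \frac{18577}{27}$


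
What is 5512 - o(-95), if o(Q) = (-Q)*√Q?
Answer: 5512 - 95*I*√95 ≈ 5512.0 - 925.95*I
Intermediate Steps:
o(Q) = -Q^(3/2)
5512 - o(-95) = 5512 - (-1)*(-95)^(3/2) = 5512 - (-1)*(-95*I*√95) = 5512 - 95*I*√95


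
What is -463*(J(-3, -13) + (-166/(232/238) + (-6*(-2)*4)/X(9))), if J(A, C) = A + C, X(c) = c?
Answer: 14578481/174 ≈ 83784.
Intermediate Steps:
-463*(J(-3, -13) + (-166/(232/238) + (-6*(-2)*4)/X(9))) = -463*((-3 - 13) + (-166/(232/238) + (-6*(-2)*4)/9)) = -463*(-16 + (-166/(232*(1/238)) + (12*4)*(⅑))) = -463*(-16 + (-166/116/119 + 48*(⅑))) = -463*(-16 + (-166*119/116 + 16/3)) = -463*(-16 + (-9877/58 + 16/3)) = -463*(-16 - 28703/174) = -463*(-31487/174) = 14578481/174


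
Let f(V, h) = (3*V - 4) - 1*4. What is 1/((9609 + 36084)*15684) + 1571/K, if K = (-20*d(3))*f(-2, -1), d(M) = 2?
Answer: 281463899603/100330861680 ≈ 2.8054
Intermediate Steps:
f(V, h) = -8 + 3*V (f(V, h) = (-4 + 3*V) - 4 = -8 + 3*V)
K = 560 (K = (-20*2)*(-8 + 3*(-2)) = -40*(-8 - 6) = -40*(-14) = 560)
1/((9609 + 36084)*15684) + 1571/K = 1/((9609 + 36084)*15684) + 1571/560 = (1/15684)/45693 + 1571*(1/560) = (1/45693)*(1/15684) + 1571/560 = 1/716649012 + 1571/560 = 281463899603/100330861680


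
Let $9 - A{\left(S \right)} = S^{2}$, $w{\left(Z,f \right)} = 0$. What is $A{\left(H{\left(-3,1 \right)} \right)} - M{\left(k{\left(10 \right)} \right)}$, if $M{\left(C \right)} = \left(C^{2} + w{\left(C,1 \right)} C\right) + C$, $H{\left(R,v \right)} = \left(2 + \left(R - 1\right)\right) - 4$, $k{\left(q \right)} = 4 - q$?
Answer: $-57$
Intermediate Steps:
$H{\left(R,v \right)} = -3 + R$ ($H{\left(R,v \right)} = \left(2 + \left(-1 + R\right)\right) - 4 = \left(1 + R\right) - 4 = -3 + R$)
$M{\left(C \right)} = C + C^{2}$ ($M{\left(C \right)} = \left(C^{2} + 0 C\right) + C = \left(C^{2} + 0\right) + C = C^{2} + C = C + C^{2}$)
$A{\left(S \right)} = 9 - S^{2}$
$A{\left(H{\left(-3,1 \right)} \right)} - M{\left(k{\left(10 \right)} \right)} = \left(9 - \left(-3 - 3\right)^{2}\right) - \left(4 - 10\right) \left(1 + \left(4 - 10\right)\right) = \left(9 - \left(-6\right)^{2}\right) - \left(4 - 10\right) \left(1 + \left(4 - 10\right)\right) = \left(9 - 36\right) - - 6 \left(1 - 6\right) = \left(9 - 36\right) - \left(-6\right) \left(-5\right) = -27 - 30 = -57$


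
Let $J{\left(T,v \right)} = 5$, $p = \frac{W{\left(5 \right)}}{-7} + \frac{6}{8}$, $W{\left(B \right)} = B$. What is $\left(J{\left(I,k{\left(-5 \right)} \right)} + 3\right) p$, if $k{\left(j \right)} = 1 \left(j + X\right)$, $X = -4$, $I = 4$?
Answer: $\frac{2}{7} \approx 0.28571$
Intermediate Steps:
$k{\left(j \right)} = -4 + j$ ($k{\left(j \right)} = 1 \left(j - 4\right) = 1 \left(-4 + j\right) = -4 + j$)
$p = \frac{1}{28}$ ($p = \frac{5}{-7} + \frac{6}{8} = 5 \left(- \frac{1}{7}\right) + 6 \cdot \frac{1}{8} = - \frac{5}{7} + \frac{3}{4} = \frac{1}{28} \approx 0.035714$)
$\left(J{\left(I,k{\left(-5 \right)} \right)} + 3\right) p = \left(5 + 3\right) \frac{1}{28} = 8 \cdot \frac{1}{28} = \frac{2}{7}$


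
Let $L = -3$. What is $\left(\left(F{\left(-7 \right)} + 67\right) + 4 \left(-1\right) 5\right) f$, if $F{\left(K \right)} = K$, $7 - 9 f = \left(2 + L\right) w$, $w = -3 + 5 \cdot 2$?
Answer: $\frac{560}{9} \approx 62.222$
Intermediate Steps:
$w = 7$ ($w = -3 + 10 = 7$)
$f = \frac{14}{9}$ ($f = \frac{7}{9} - \frac{\left(2 - 3\right) 7}{9} = \frac{7}{9} - \frac{\left(-1\right) 7}{9} = \frac{7}{9} - - \frac{7}{9} = \frac{7}{9} + \frac{7}{9} = \frac{14}{9} \approx 1.5556$)
$\left(\left(F{\left(-7 \right)} + 67\right) + 4 \left(-1\right) 5\right) f = \left(\left(-7 + 67\right) + 4 \left(-1\right) 5\right) \frac{14}{9} = \left(60 - 20\right) \frac{14}{9} = 40 \cdot \frac{14}{9} = \frac{560}{9}$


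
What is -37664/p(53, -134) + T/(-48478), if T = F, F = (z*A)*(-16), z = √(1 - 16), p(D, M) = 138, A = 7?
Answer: -18832/69 + 56*I*√15/24239 ≈ -272.93 + 0.0089478*I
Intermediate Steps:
z = I*√15 (z = √(-15) = I*√15 ≈ 3.873*I)
F = -112*I*√15 (F = ((I*√15)*7)*(-16) = (7*I*√15)*(-16) = -112*I*√15 ≈ -433.77*I)
T = -112*I*√15 ≈ -433.77*I
-37664/p(53, -134) + T/(-48478) = -37664/138 - 112*I*√15/(-48478) = -37664*1/138 - 112*I*√15*(-1/48478) = -18832/69 + 56*I*√15/24239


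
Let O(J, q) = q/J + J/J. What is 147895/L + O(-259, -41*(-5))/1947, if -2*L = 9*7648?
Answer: -24859198957/5785019856 ≈ -4.2972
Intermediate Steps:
L = -34416 (L = -9*7648/2 = -1/2*68832 = -34416)
O(J, q) = 1 + q/J (O(J, q) = q/J + 1 = 1 + q/J)
147895/L + O(-259, -41*(-5))/1947 = 147895/(-34416) + ((-259 - 41*(-5))/(-259))/1947 = 147895*(-1/34416) - (-259 + 205)/259*(1/1947) = -147895/34416 - 1/259*(-54)*(1/1947) = -147895/34416 + (54/259)*(1/1947) = -147895/34416 + 18/168091 = -24859198957/5785019856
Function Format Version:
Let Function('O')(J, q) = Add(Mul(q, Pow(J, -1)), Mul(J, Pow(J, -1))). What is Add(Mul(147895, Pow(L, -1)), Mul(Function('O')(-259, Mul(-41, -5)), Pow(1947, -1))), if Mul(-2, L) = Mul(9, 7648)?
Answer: Rational(-24859198957, 5785019856) ≈ -4.2972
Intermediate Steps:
L = -34416 (L = Mul(Rational(-1, 2), Mul(9, 7648)) = Mul(Rational(-1, 2), 68832) = -34416)
Function('O')(J, q) = Add(1, Mul(q, Pow(J, -1))) (Function('O')(J, q) = Add(Mul(q, Pow(J, -1)), 1) = Add(1, Mul(q, Pow(J, -1))))
Add(Mul(147895, Pow(L, -1)), Mul(Function('O')(-259, Mul(-41, -5)), Pow(1947, -1))) = Add(Mul(147895, Pow(-34416, -1)), Mul(Mul(Pow(-259, -1), Add(-259, Mul(-41, -5))), Pow(1947, -1))) = Add(Mul(147895, Rational(-1, 34416)), Mul(Mul(Rational(-1, 259), Add(-259, 205)), Rational(1, 1947))) = Add(Rational(-147895, 34416), Mul(Mul(Rational(-1, 259), -54), Rational(1, 1947))) = Add(Rational(-147895, 34416), Mul(Rational(54, 259), Rational(1, 1947))) = Add(Rational(-147895, 34416), Rational(18, 168091)) = Rational(-24859198957, 5785019856)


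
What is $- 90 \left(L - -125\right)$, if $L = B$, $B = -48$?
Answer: $-6930$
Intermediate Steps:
$L = -48$
$- 90 \left(L - -125\right) = - 90 \left(-48 - -125\right) = - 90 \left(-48 + 125\right) = \left(-90\right) 77 = -6930$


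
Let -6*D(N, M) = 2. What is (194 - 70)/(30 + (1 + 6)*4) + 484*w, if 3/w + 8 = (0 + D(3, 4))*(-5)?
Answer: -125146/551 ≈ -227.13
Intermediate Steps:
D(N, M) = -1/3 (D(N, M) = -1/6*2 = -1/3)
w = -9/19 (w = 3/(-8 + (0 - 1/3)*(-5)) = 3/(-8 - 1/3*(-5)) = 3/(-8 + 5/3) = 3/(-19/3) = 3*(-3/19) = -9/19 ≈ -0.47368)
(194 - 70)/(30 + (1 + 6)*4) + 484*w = (194 - 70)/(30 + (1 + 6)*4) + 484*(-9/19) = 124/(30 + 7*4) - 4356/19 = 124/(30 + 28) - 4356/19 = 124/58 - 4356/19 = 124*(1/58) - 4356/19 = 62/29 - 4356/19 = -125146/551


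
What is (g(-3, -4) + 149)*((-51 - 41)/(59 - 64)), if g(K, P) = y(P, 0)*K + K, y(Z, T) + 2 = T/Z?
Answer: 13984/5 ≈ 2796.8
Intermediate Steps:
y(Z, T) = -2 + T/Z
g(K, P) = -K (g(K, P) = (-2 + 0/P)*K + K = (-2 + 0)*K + K = -2*K + K = -K)
(g(-3, -4) + 149)*((-51 - 41)/(59 - 64)) = (-1*(-3) + 149)*((-51 - 41)/(59 - 64)) = (3 + 149)*(-92/(-5)) = 152*(-92*(-1/5)) = 152*(92/5) = 13984/5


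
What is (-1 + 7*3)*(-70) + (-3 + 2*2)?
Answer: -1399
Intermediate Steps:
(-1 + 7*3)*(-70) + (-3 + 2*2) = (-1 + 21)*(-70) + (-3 + 4) = 20*(-70) + 1 = -1400 + 1 = -1399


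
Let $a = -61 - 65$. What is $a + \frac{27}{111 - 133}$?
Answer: $- \frac{2799}{22} \approx -127.23$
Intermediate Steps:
$a = -126$ ($a = -61 - 65 = -126$)
$a + \frac{27}{111 - 133} = -126 + \frac{27}{111 - 133} = -126 + \frac{27}{-22} = -126 + 27 \left(- \frac{1}{22}\right) = -126 - \frac{27}{22} = - \frac{2799}{22}$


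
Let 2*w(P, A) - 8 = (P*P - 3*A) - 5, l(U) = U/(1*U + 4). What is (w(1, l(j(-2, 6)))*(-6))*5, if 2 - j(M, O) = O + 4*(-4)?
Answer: -105/4 ≈ -26.250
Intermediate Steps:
j(M, O) = 18 - O (j(M, O) = 2 - (O + 4*(-4)) = 2 - (O - 16) = 2 - (-16 + O) = 2 + (16 - O) = 18 - O)
l(U) = U/(4 + U) (l(U) = U/(U + 4) = U/(4 + U))
w(P, A) = 3/2 + P²/2 - 3*A/2 (w(P, A) = 4 + ((P*P - 3*A) - 5)/2 = 4 + ((P² - 3*A) - 5)/2 = 4 + (-5 + P² - 3*A)/2 = 4 + (-5/2 + P²/2 - 3*A/2) = 3/2 + P²/2 - 3*A/2)
(w(1, l(j(-2, 6)))*(-6))*5 = ((3/2 + (½)*1² - 3*(18 - 1*6)/(2*(4 + (18 - 1*6))))*(-6))*5 = ((3/2 + (½)*1 - 3*(18 - 6)/(2*(4 + (18 - 6))))*(-6))*5 = ((3/2 + ½ - 18/(4 + 12))*(-6))*5 = ((3/2 + ½ - 18/16)*(-6))*5 = ((3/2 + ½ - 3/2*¾)*(-6))*5 = ((3/2 + ½ - 9/8)*(-6))*5 = ((7/8)*(-6))*5 = -21/4*5 = -105/4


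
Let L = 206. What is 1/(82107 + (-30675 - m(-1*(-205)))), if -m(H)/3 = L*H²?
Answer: 1/26022882 ≈ 3.8428e-8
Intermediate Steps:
m(H) = -618*H²
1/(82107 + (-30675 - m(-1*(-205)))) = 1/(82107 + (-30675 - (-618)*(-1*(-205))²)) = 1/(82107 + (-30675 - (-618)*205²)) = 1/(82107 + (-30675 - (-618)*42025)) = 1/(82107 + (-30675 - 1*(-25971450))) = 1/(82107 + (-30675 + 25971450)) = 1/(82107 + 25940775) = 1/26022882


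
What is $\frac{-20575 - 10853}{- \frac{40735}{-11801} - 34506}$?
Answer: $\frac{370881828}{407164571} \approx 0.91089$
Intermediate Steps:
$\frac{-20575 - 10853}{- \frac{40735}{-11801} - 34506} = - \frac{31428}{\left(-40735\right) \left(- \frac{1}{11801}\right) - 34506} = - \frac{31428}{\frac{40735}{11801} - 34506} = - \frac{31428}{- \frac{407164571}{11801}} = \left(-31428\right) \left(- \frac{11801}{407164571}\right) = \frac{370881828}{407164571}$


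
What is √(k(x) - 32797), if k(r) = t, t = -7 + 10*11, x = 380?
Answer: I*√32694 ≈ 180.81*I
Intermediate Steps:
t = 103 (t = -7 + 110 = 103)
k(r) = 103
√(k(x) - 32797) = √(103 - 32797) = √(-32694) = I*√32694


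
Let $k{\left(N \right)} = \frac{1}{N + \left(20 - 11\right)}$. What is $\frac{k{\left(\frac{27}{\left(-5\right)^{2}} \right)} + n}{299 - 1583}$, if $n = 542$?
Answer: $- \frac{136609}{323568} \approx -0.4222$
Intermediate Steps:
$k{\left(N \right)} = \frac{1}{9 + N}$ ($k{\left(N \right)} = \frac{1}{N + \left(20 - 11\right)} = \frac{1}{N + 9} = \frac{1}{9 + N}$)
$\frac{k{\left(\frac{27}{\left(-5\right)^{2}} \right)} + n}{299 - 1583} = \frac{\frac{1}{9 + \frac{27}{\left(-5\right)^{2}}} + 542}{299 - 1583} = \frac{\frac{1}{9 + \frac{27}{25}} + 542}{-1284} = \left(\frac{1}{9 + 27 \cdot \frac{1}{25}} + 542\right) \left(- \frac{1}{1284}\right) = \left(\frac{1}{9 + \frac{27}{25}} + 542\right) \left(- \frac{1}{1284}\right) = \left(\frac{1}{\frac{252}{25}} + 542\right) \left(- \frac{1}{1284}\right) = \left(\frac{25}{252} + 542\right) \left(- \frac{1}{1284}\right) = \frac{136609}{252} \left(- \frac{1}{1284}\right) = - \frac{136609}{323568}$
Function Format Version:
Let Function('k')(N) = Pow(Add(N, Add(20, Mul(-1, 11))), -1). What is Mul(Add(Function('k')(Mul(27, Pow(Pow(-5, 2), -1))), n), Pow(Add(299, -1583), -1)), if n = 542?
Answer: Rational(-136609, 323568) ≈ -0.42220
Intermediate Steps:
Function('k')(N) = Pow(Add(9, N), -1) (Function('k')(N) = Pow(Add(N, Add(20, -11)), -1) = Pow(Add(N, 9), -1) = Pow(Add(9, N), -1))
Mul(Add(Function('k')(Mul(27, Pow(Pow(-5, 2), -1))), n), Pow(Add(299, -1583), -1)) = Mul(Add(Pow(Add(9, Mul(27, Pow(Pow(-5, 2), -1))), -1), 542), Pow(Add(299, -1583), -1)) = Mul(Add(Pow(Add(9, Mul(27, Pow(25, -1))), -1), 542), Pow(-1284, -1)) = Mul(Add(Pow(Add(9, Mul(27, Rational(1, 25))), -1), 542), Rational(-1, 1284)) = Mul(Add(Pow(Add(9, Rational(27, 25)), -1), 542), Rational(-1, 1284)) = Mul(Add(Pow(Rational(252, 25), -1), 542), Rational(-1, 1284)) = Mul(Add(Rational(25, 252), 542), Rational(-1, 1284)) = Mul(Rational(136609, 252), Rational(-1, 1284)) = Rational(-136609, 323568)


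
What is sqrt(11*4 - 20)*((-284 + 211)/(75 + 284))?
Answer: -146*sqrt(6)/359 ≈ -0.99617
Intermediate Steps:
sqrt(11*4 - 20)*((-284 + 211)/(75 + 284)) = sqrt(44 - 20)*(-73/359) = sqrt(24)*(-73*1/359) = (2*sqrt(6))*(-73/359) = -146*sqrt(6)/359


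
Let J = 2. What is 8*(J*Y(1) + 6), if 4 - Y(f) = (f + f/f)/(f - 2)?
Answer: 144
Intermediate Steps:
Y(f) = 4 - (1 + f)/(-2 + f) (Y(f) = 4 - (f + f/f)/(f - 2) = 4 - (f + 1)/(-2 + f) = 4 - (1 + f)/(-2 + f))
8*(J*Y(1) + 6) = 8*(2*(3*(-3 + 1)/(-2 + 1)) + 6) = 8*(2*(3*(-2)/(-1)) + 6) = 8*(2*(3*(-1)*(-2)) + 6) = 8*(2*6 + 6) = 8*(12 + 6) = 8*18 = 144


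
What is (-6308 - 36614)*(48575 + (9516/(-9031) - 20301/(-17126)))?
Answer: -14657605811893015/7030223 ≈ -2.0849e+9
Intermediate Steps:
(-6308 - 36614)*(48575 + (9516/(-9031) - 20301/(-17126))) = -42922*(48575 + (9516*(-1/9031) - 20301*(-1/17126))) = -42922*(48575 + (-9516/9031 + 20301/17126)) = -42922*(48575 + 20367315/154664906) = -42922*7512868176265/154664906 = -14657605811893015/7030223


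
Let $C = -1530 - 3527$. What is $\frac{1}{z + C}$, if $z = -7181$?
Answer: $- \frac{1}{12238} \approx -8.1713 \cdot 10^{-5}$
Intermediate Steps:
$C = -5057$ ($C = -1530 - 3527 = -5057$)
$\frac{1}{z + C} = \frac{1}{-7181 - 5057} = \frac{1}{-12238} = - \frac{1}{12238}$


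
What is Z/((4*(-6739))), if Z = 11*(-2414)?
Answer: 13277/13478 ≈ 0.98509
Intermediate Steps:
Z = -26554
Z/((4*(-6739))) = -26554/(4*(-6739)) = -26554/(-26956) = -26554*(-1/26956) = 13277/13478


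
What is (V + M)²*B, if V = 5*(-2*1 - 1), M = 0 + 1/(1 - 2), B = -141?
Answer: -36096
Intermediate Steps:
M = -1 (M = 0 + 1/(-1) = 0 - 1 = -1)
V = -15 (V = 5*(-2 - 1) = 5*(-3) = -15)
(V + M)²*B = (-15 - 1)²*(-141) = (-16)²*(-141) = 256*(-141) = -36096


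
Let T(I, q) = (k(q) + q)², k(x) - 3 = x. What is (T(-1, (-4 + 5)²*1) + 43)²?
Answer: 4624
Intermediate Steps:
k(x) = 3 + x
T(I, q) = (3 + 2*q)² (T(I, q) = ((3 + q) + q)² = (3 + 2*q)²)
(T(-1, (-4 + 5)²*1) + 43)² = ((3 + 2*((-4 + 5)²*1))² + 43)² = ((3 + 2*(1²*1))² + 43)² = ((3 + 2*(1*1))² + 43)² = ((3 + 2*1)² + 43)² = ((3 + 2)² + 43)² = (5² + 43)² = (25 + 43)² = 68² = 4624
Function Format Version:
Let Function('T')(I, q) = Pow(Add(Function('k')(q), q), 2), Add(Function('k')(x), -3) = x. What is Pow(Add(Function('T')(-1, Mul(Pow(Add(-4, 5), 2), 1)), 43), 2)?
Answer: 4624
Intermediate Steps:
Function('k')(x) = Add(3, x)
Function('T')(I, q) = Pow(Add(3, Mul(2, q)), 2) (Function('T')(I, q) = Pow(Add(Add(3, q), q), 2) = Pow(Add(3, Mul(2, q)), 2))
Pow(Add(Function('T')(-1, Mul(Pow(Add(-4, 5), 2), 1)), 43), 2) = Pow(Add(Pow(Add(3, Mul(2, Mul(Pow(Add(-4, 5), 2), 1))), 2), 43), 2) = Pow(Add(Pow(Add(3, Mul(2, Mul(Pow(1, 2), 1))), 2), 43), 2) = Pow(Add(Pow(Add(3, Mul(2, Mul(1, 1))), 2), 43), 2) = Pow(Add(Pow(Add(3, Mul(2, 1)), 2), 43), 2) = Pow(Add(Pow(Add(3, 2), 2), 43), 2) = Pow(Add(Pow(5, 2), 43), 2) = Pow(Add(25, 43), 2) = Pow(68, 2) = 4624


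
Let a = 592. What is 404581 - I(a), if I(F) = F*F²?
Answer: -207070107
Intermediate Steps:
I(F) = F³
404581 - I(a) = 404581 - 1*592³ = 404581 - 1*207474688 = 404581 - 207474688 = -207070107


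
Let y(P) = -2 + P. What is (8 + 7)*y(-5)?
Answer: -105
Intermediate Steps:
(8 + 7)*y(-5) = (8 + 7)*(-2 - 5) = 15*(-7) = -105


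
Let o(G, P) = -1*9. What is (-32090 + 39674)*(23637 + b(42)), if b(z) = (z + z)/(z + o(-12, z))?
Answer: 1972105440/11 ≈ 1.7928e+8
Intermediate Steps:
o(G, P) = -9
b(z) = 2*z/(-9 + z) (b(z) = (z + z)/(z - 9) = (2*z)/(-9 + z) = 2*z/(-9 + z))
(-32090 + 39674)*(23637 + b(42)) = (-32090 + 39674)*(23637 + 2*42/(-9 + 42)) = 7584*(23637 + 2*42/33) = 7584*(23637 + 2*42*(1/33)) = 7584*(23637 + 28/11) = 7584*(260035/11) = 1972105440/11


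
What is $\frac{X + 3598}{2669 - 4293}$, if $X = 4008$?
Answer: $- \frac{3803}{812} \approx -4.6835$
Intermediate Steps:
$\frac{X + 3598}{2669 - 4293} = \frac{4008 + 3598}{2669 - 4293} = \frac{7606}{-1624} = 7606 \left(- \frac{1}{1624}\right) = - \frac{3803}{812}$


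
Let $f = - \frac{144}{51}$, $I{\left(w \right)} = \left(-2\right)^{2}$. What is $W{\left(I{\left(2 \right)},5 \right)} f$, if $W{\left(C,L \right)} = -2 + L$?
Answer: $- \frac{144}{17} \approx -8.4706$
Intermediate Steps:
$I{\left(w \right)} = 4$
$f = - \frac{48}{17}$ ($f = \left(-144\right) \frac{1}{51} = - \frac{48}{17} \approx -2.8235$)
$W{\left(I{\left(2 \right)},5 \right)} f = \left(-2 + 5\right) \left(- \frac{48}{17}\right) = 3 \left(- \frac{48}{17}\right) = - \frac{144}{17}$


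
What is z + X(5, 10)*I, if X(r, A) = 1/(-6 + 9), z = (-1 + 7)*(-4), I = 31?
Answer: -41/3 ≈ -13.667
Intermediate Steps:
z = -24 (z = 6*(-4) = -24)
X(r, A) = ⅓ (X(r, A) = 1/3 = ⅓)
z + X(5, 10)*I = -24 + (⅓)*31 = -24 + 31/3 = -41/3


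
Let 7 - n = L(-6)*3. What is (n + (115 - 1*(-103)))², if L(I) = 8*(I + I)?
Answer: 263169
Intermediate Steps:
L(I) = 16*I (L(I) = 8*(2*I) = 16*I)
n = 295 (n = 7 - 16*(-6)*3 = 7 - (-96)*3 = 7 - 1*(-288) = 7 + 288 = 295)
(n + (115 - 1*(-103)))² = (295 + (115 - 1*(-103)))² = (295 + (115 + 103))² = (295 + 218)² = 513² = 263169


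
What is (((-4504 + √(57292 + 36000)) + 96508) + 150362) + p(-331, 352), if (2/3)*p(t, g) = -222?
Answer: 242033 + 2*√23323 ≈ 2.4234e+5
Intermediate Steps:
p(t, g) = -333 (p(t, g) = (3/2)*(-222) = -333)
(((-4504 + √(57292 + 36000)) + 96508) + 150362) + p(-331, 352) = (((-4504 + √(57292 + 36000)) + 96508) + 150362) - 333 = (((-4504 + √93292) + 96508) + 150362) - 333 = (((-4504 + 2*√23323) + 96508) + 150362) - 333 = ((92004 + 2*√23323) + 150362) - 333 = (242366 + 2*√23323) - 333 = 242033 + 2*√23323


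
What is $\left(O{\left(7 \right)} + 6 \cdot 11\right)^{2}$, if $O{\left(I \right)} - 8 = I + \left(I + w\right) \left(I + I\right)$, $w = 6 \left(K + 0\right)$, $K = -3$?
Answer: $5329$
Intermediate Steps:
$w = -18$ ($w = 6 \left(-3 + 0\right) = 6 \left(-3\right) = -18$)
$O{\left(I \right)} = 8 + I + 2 I \left(-18 + I\right)$ ($O{\left(I \right)} = 8 + \left(I + \left(I - 18\right) \left(I + I\right)\right) = 8 + \left(I + \left(-18 + I\right) 2 I\right) = 8 + \left(I + 2 I \left(-18 + I\right)\right) = 8 + I + 2 I \left(-18 + I\right)$)
$\left(O{\left(7 \right)} + 6 \cdot 11\right)^{2} = \left(\left(8 - 245 + 2 \cdot 7^{2}\right) + 6 \cdot 11\right)^{2} = \left(\left(8 - 245 + 2 \cdot 49\right) + 66\right)^{2} = \left(\left(8 - 245 + 98\right) + 66\right)^{2} = \left(-139 + 66\right)^{2} = \left(-73\right)^{2} = 5329$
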